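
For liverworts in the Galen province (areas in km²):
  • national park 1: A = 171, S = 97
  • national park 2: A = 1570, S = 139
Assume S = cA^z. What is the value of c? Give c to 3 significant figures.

42.1

z = ln(S₂/S₁) / ln(A₂/A₁) = ln(139/97) / ln(1570/171) = 0.3598 / 2.2172 = 0.1623
c = S₁ / A₁^z = 97 / 171^0.1623 = 97 / 2.303 = 42.12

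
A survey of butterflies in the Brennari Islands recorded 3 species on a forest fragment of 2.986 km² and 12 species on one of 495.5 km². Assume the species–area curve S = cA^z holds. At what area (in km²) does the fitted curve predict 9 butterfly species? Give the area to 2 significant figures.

170 km²

z = ln(12/3) / ln(495.5/2.986) = 1.3863 / 5.1116 = 0.2712
c = 3 / 2.986^0.2712 = 3 / 1.345 = 2.23
A = (9/2.23)^(1/0.2712) ⇒ ln A = ln(4.036)/0.2712 = 5.1448
A = e^5.1448 ≈ 171.5 km²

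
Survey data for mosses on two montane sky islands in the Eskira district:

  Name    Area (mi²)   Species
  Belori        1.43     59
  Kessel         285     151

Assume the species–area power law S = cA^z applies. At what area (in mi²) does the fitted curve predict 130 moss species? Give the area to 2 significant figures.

z = ln(151/59) / ln(285/1.43) = 0.9397 / 5.2948 = 0.1775
c = 59 / 1.43^0.1775 = 59 / 1.066 = 55.37
A = (130/55.37)^(1/0.1775) ⇒ ln A = ln(2.348)/0.1775 = 4.8088
A = e^4.8088 ≈ 122.6 mi²

120 mi²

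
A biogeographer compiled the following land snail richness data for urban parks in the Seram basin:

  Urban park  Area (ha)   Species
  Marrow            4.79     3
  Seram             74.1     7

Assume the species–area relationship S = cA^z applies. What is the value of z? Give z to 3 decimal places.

0.309

Taking logs: ln S = ln c + z ln A, so z = (ln S₂ − ln S₁)/(ln A₂ − ln A₁).
z = ln(7/3) / ln(74.1/4.79) = ln(2.333) / ln(15.47) = 0.8473 / 2.7389 = 0.3094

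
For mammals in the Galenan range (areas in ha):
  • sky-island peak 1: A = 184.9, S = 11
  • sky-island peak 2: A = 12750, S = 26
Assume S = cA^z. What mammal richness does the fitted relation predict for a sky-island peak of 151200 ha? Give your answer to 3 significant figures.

43.0

z = ln(26/11) / ln(12750/184.9) = 0.8602 / 4.2335 = 0.2032
c = 11 / 184.9^0.2032 = 11 / 2.888 = 3.809
S₃ = 3.809 × 151200^0.2032 = 3.809 × 11.28 ≈ 42.97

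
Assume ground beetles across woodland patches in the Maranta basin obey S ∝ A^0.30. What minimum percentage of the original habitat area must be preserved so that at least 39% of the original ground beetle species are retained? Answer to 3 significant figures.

Need (A_new/A_old)^0.3 = 0.39, so A_new/A_old = 0.39^(1/0.3) = 0.39^3.333
ln(A_new/A_old) = ln 0.39 / 0.3 = -0.9416 / 0.3 = -3.1387
A_new/A_old = e^-3.1387 ≈ 0.04334

4.33%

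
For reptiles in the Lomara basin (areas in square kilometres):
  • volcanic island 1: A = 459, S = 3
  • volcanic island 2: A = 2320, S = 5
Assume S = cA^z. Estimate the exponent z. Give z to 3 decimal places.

0.315

Taking logs: ln S = ln c + z ln A, so z = (ln S₂ − ln S₁)/(ln A₂ − ln A₁).
z = ln(5/3) / ln(2320/459) = ln(1.667) / ln(5.054) = 0.5108 / 1.6203 = 0.3153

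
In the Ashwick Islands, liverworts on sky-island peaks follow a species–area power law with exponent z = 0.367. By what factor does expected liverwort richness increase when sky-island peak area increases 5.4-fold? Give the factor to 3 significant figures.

S₂/S₁ = (A₂/A₁)^z = 5.4^0.367
ln(S₂/S₁) = 0.367 × ln 5.4 = 0.367 × 1.6864 = 0.6189
S₂/S₁ = e^0.6189 ≈ 1.857

1.86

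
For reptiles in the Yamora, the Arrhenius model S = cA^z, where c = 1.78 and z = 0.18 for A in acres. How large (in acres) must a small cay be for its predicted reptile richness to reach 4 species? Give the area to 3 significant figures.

4 = 1.78 × A^0.18  ⇒  A^0.18 = 4/1.78 = 2.247
ln A = ln(2.247) / 0.18 = 0.8097 / 0.18 = 4.4982
A = e^4.4982 ≈ 89.86 acres

89.9 acres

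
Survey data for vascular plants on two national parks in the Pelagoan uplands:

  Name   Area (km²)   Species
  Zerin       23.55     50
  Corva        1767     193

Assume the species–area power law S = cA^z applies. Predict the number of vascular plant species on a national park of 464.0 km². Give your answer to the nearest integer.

127

z = ln(193/50) / ln(1767/23.55) = 1.3507 / 4.3179 = 0.3128
c = 50 / 23.55^0.3128 = 50 / 2.686 = 18.61
S₃ = 18.61 × 464^0.3128 = 18.61 × 6.825 ≈ 127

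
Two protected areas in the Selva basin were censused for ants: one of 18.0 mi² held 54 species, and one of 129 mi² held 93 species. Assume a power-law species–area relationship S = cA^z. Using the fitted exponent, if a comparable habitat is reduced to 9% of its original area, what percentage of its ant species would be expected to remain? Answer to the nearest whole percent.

51%

z = ln(93/54) / ln(129/18) = 0.5436 / 1.9694 = 0.2760
S_new/S_old = (A_new/A_old)^z = 0.09^0.2760 = exp(0.2760 × -2.4079) = 0.5145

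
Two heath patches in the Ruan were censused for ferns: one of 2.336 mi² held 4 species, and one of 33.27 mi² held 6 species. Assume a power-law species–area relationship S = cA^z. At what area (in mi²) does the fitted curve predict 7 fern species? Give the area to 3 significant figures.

91.3 mi²

z = ln(6/4) / ln(33.27/2.336) = 0.4055 / 2.6562 = 0.1526
c = 4 / 2.336^0.1526 = 4 / 1.138 = 3.514
A = (7/3.514)^(1/0.1526) ⇒ ln A = ln(1.992)/0.1526 = 4.5145
A = e^4.5145 ≈ 91.33 mi²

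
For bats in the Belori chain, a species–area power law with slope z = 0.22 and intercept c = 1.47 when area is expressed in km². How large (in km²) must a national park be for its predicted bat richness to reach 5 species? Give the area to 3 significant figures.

5 = 1.47 × A^0.22  ⇒  A^0.22 = 5/1.47 = 3.401
ln A = ln(3.401) / 0.22 = 1.2242 / 0.22 = 5.5644
A = e^5.5644 ≈ 261 km²

261 km²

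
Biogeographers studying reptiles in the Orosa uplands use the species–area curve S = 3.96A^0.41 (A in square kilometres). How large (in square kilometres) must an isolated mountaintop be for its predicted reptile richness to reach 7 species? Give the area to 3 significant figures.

4.01 square kilometres

7 = 3.96 × A^0.41  ⇒  A^0.41 = 7/3.96 = 1.768
ln A = ln(1.768) / 0.41 = 0.5697 / 0.41 = 1.3894
A = e^1.3894 ≈ 4.013 square kilometres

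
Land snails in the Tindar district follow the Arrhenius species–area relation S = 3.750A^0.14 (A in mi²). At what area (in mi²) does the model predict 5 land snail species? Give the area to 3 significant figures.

5 = 3.75 × A^0.14  ⇒  A^0.14 = 5/3.75 = 1.333
ln A = ln(1.333) / 0.14 = 0.2877 / 0.14 = 2.0549
A = e^2.0549 ≈ 7.806 mi²

7.81 mi²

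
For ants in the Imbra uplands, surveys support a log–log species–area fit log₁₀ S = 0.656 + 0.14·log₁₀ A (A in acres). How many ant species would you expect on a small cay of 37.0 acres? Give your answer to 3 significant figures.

S = 4.529 × 37^0.14
ln S = ln 4.529 + 0.14 × ln 37 = 1.5105 + 0.14 × 3.6109 = 2.0160
S = e^2.0160 ≈ 7.508

7.51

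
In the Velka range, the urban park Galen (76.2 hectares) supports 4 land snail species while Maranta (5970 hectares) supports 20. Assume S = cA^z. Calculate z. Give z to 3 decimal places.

0.369

Taking logs: ln S = ln c + z ln A, so z = (ln S₂ − ln S₁)/(ln A₂ − ln A₁).
z = ln(20/4) / ln(5970/76.2) = ln(5) / ln(78.35) = 1.6094 / 4.3611 = 0.3690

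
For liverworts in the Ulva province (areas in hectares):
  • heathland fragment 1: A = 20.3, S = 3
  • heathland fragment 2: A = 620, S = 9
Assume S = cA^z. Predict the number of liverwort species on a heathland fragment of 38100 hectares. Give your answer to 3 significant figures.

z = ln(9/3) / ln(620/20.3) = 1.0986 / 3.4191 = 0.3213
c = 3 / 20.3^0.3213 = 3 / 2.631 = 1.14
S₃ = 1.14 × 38100^0.3213 = 1.14 × 29.64 ≈ 33.8

33.8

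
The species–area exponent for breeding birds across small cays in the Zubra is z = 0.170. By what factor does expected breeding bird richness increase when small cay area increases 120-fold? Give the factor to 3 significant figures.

2.26

S₂/S₁ = (A₂/A₁)^z = 120^0.17
ln(S₂/S₁) = 0.17 × ln 120 = 0.17 × 4.7875 = 0.8139
S₂/S₁ = e^0.8139 ≈ 2.257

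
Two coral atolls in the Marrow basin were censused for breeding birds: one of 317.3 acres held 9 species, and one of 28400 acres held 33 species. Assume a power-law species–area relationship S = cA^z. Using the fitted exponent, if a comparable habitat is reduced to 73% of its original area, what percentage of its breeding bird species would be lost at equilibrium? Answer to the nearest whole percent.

9%

z = ln(33/9) / ln(28400/317.3) = 1.2993 / 4.4943 = 0.2891
S_new/S_old = (A_new/A_old)^z = 0.73^0.2891 = exp(0.2891 × -0.3147) = 0.913
Fraction lost = 1 − 0.913 = 0.08697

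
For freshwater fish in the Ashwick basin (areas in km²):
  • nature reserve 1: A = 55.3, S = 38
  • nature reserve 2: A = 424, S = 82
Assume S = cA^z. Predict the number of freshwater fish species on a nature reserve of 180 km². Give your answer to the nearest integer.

59

z = ln(82/38) / ln(424/55.3) = 0.7691 / 2.0370 = 0.3776
c = 38 / 55.3^0.3776 = 38 / 4.55 = 8.351
S₃ = 8.351 × 180^0.3776 = 8.351 × 7.105 ≈ 59.34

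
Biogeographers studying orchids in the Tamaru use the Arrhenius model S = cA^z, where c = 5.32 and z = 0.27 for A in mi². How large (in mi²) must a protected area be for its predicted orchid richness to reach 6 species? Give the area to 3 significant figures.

1.56 mi²

6 = 5.32 × A^0.27  ⇒  A^0.27 = 6/5.32 = 1.128
ln A = ln(1.128) / 0.27 = 0.1203 / 0.27 = 0.4455
A = e^0.4455 ≈ 1.561 mi²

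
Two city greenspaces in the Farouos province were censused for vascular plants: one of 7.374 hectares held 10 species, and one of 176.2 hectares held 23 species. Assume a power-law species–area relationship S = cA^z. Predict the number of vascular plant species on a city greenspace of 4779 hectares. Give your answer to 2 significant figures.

55

z = ln(23/10) / ln(176.2/7.374) = 0.8329 / 3.1737 = 0.2624
c = 10 / 7.374^0.2624 = 10 / 1.689 = 5.919
S₃ = 5.919 × 4779^0.2624 = 5.919 × 9.239 ≈ 54.69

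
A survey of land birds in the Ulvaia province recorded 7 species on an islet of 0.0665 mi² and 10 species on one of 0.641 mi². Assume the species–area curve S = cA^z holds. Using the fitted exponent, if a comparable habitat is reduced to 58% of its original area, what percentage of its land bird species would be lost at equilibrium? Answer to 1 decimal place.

8.2%

z = ln(10/7) / ln(0.641/0.0665) = 0.3567 / 2.2658 = 0.1574
S_new/S_old = (A_new/A_old)^z = 0.58^0.1574 = exp(0.1574 × -0.5447) = 0.9178
Fraction lost = 1 − 0.9178 = 0.08217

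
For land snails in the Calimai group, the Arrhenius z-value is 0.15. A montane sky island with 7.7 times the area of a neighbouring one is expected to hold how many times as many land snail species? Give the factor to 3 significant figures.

S₂/S₁ = (A₂/A₁)^z = 7.7^0.15
ln(S₂/S₁) = 0.15 × ln 7.7 = 0.15 × 2.0412 = 0.3062
S₂/S₁ = e^0.3062 ≈ 1.358

1.36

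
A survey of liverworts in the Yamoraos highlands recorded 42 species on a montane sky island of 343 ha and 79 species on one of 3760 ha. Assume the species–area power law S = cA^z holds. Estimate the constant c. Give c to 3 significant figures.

z = ln(S₂/S₁) / ln(A₂/A₁) = ln(79/42) / ln(3760/343) = 0.6318 / 2.3944 = 0.2639
c = S₁ / A₁^z = 42 / 343^0.2639 = 42 / 4.666 = 9.001

9.00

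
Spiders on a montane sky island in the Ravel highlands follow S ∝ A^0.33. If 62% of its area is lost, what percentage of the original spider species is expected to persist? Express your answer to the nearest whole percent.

S_new/S_old = (A_new/A_old)^z = 0.38^0.33
= exp(0.33 × ln 0.38) = exp(0.33 × -0.9676) = exp(-0.3193) ≈ 0.7267

73%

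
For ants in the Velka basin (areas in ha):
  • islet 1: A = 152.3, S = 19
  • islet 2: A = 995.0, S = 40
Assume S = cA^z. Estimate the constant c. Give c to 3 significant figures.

2.59

z = ln(S₂/S₁) / ln(A₂/A₁) = ln(40/19) / ln(995/152.3) = 0.7444 / 1.8769 = 0.3966
c = S₁ / A₁^z = 19 / 152.3^0.3966 = 19 / 7.341 = 2.588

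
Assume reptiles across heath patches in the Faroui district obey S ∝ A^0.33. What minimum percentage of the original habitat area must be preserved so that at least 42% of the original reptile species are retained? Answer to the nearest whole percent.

Need (A_new/A_old)^0.33 = 0.42, so A_new/A_old = 0.42^(1/0.33) = 0.42^3.03
ln(A_new/A_old) = ln 0.42 / 0.33 = -0.8675 / 0.33 = -2.6288
A_new/A_old = e^-2.6288 ≈ 0.07217

7%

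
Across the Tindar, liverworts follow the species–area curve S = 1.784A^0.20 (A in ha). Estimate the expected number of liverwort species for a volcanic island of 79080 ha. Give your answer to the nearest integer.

S = 1.784 × 79080^0.2
ln S = ln 1.784 + 0.2 × ln 79080 = 0.5789 + 0.2 × 11.2782 = 2.8345
S = e^2.8345 ≈ 17.02

17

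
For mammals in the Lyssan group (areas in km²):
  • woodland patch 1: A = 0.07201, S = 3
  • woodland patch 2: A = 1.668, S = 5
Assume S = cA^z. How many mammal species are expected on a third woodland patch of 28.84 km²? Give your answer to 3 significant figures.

z = ln(5/3) / ln(1.668/0.07201) = 0.5108 / 3.1426 = 0.1625
c = 3 / 0.07201^0.1625 = 3 / 0.652 = 4.601
S₃ = 4.601 × 28.84^0.1625 = 4.601 × 1.727 ≈ 7.946

7.95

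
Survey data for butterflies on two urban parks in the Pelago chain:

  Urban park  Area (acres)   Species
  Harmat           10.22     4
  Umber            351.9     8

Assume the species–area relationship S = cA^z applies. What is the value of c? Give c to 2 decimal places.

2.54

z = ln(S₂/S₁) / ln(A₂/A₁) = ln(8/4) / ln(351.9/10.22) = 0.6931 / 3.5390 = 0.1959
c = S₁ / A₁^z = 4 / 10.22^0.1959 = 4 / 1.577 = 2.537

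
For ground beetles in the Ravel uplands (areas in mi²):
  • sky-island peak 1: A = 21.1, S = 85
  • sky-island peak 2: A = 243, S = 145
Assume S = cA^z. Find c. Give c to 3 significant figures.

z = ln(S₂/S₁) / ln(A₂/A₁) = ln(145/85) / ln(243/21.1) = 0.5341 / 2.4438 = 0.2185
c = S₁ / A₁^z = 85 / 21.1^0.2185 = 85 / 1.947 = 43.65

43.7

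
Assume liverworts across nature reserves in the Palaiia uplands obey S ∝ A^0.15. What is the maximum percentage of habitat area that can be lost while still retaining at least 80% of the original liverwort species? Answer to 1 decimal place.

77.4%

Need (A_new/A_old)^0.15 = 0.8, so A_new/A_old = 0.8^(1/0.15) = 0.8^6.667
ln(A_new/A_old) = ln 0.8 / 0.15 = -0.2231 / 0.15 = -1.4876
A_new/A_old = e^-1.4876 ≈ 0.2259
Fraction that can be lost = 1 − 0.2259 = 0.7741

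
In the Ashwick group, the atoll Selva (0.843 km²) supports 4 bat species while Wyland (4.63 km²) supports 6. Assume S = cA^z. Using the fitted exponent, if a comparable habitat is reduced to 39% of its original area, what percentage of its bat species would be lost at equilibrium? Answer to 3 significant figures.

20.1%

z = ln(6/4) / ln(4.63/0.843) = 0.4055 / 1.7033 = 0.2380
S_new/S_old = (A_new/A_old)^z = 0.39^0.2380 = exp(0.2380 × -0.9416) = 0.7992
Fraction lost = 1 − 0.7992 = 0.2008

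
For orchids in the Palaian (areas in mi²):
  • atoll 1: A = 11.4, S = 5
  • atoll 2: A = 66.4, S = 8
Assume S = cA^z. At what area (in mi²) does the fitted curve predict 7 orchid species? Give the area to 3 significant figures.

z = ln(8/5) / ln(66.4/11.4) = 0.4700 / 1.7621 = 0.2667
c = 5 / 11.4^0.2667 = 5 / 1.914 = 2.613
A = (7/2.613)^(1/0.2667) ⇒ ln A = ln(2.679)/0.2667 = 3.6951
A = e^3.6951 ≈ 40.25 mi²

40.2 mi²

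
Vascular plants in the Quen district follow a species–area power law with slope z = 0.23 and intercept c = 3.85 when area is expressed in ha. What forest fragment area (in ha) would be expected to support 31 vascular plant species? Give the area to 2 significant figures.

31 = 3.85 × A^0.23  ⇒  A^0.23 = 31/3.85 = 8.052
ln A = ln(8.052) / 0.23 = 2.0859 / 0.23 = 9.0692
A = e^9.0692 ≈ 8684 ha

8700 ha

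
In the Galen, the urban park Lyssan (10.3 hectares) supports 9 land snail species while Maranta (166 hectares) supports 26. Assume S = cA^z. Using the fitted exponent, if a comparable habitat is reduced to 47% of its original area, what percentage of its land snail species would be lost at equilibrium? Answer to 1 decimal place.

z = ln(26/9) / ln(166/10.3) = 1.0609 / 2.7798 = 0.3816
S_new/S_old = (A_new/A_old)^z = 0.47^0.3816 = exp(0.3816 × -0.7550) = 0.7497
Fraction lost = 1 − 0.7497 = 0.2503

25.0%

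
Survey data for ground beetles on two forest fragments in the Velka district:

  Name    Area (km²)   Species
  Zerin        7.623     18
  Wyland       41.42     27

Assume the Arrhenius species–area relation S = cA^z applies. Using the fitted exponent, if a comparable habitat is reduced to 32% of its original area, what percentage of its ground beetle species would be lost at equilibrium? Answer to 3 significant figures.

23.9%

z = ln(27/18) / ln(41.42/7.623) = 0.4055 / 1.6926 = 0.2396
S_new/S_old = (A_new/A_old)^z = 0.32^0.2396 = exp(0.2396 × -1.1394) = 0.7611
Fraction lost = 1 − 0.7611 = 0.2389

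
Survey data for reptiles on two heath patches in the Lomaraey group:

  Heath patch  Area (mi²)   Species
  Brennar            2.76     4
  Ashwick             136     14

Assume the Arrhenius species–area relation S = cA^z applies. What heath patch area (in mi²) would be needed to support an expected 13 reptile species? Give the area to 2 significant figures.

z = ln(14/4) / ln(136/2.76) = 1.2528 / 3.8974 = 0.3214
c = 4 / 2.76^0.3214 = 4 / 1.386 = 2.886
A = (13/2.886)^(1/0.3214) ⇒ ln A = ln(4.504)/0.3214 = 4.6821
A = e^4.6821 ≈ 108 mi²

110 mi²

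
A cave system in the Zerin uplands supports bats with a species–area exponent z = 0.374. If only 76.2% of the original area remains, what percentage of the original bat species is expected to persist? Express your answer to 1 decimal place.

90.3%

S_new/S_old = (A_new/A_old)^z = 0.762^0.374
= exp(0.374 × ln 0.762) = exp(0.374 × -0.2718) = exp(-0.1017) ≈ 0.9033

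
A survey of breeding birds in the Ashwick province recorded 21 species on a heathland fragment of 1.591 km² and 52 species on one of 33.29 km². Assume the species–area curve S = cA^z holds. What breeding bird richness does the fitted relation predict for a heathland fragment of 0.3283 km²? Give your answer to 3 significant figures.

13.1

z = ln(52/21) / ln(33.29/1.591) = 0.9067 / 3.0409 = 0.2982
c = 21 / 1.591^0.2982 = 21 / 1.149 = 18.28
S₃ = 18.28 × 0.3283^0.2982 = 18.28 × 0.7174 ≈ 13.12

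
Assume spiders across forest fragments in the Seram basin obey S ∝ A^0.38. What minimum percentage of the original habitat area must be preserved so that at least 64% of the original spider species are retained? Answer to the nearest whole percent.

Need (A_new/A_old)^0.38 = 0.64, so A_new/A_old = 0.64^(1/0.38) = 0.64^2.632
ln(A_new/A_old) = ln 0.64 / 0.38 = -0.4463 / 0.38 = -1.1744
A_new/A_old = e^-1.1744 ≈ 0.309

31%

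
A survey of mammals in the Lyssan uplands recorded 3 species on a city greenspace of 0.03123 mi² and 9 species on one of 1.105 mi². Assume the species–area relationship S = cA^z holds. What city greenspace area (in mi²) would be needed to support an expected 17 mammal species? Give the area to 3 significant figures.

z = ln(9/3) / ln(1.105/0.03123) = 1.0986 / 3.5662 = 0.3081
c = 3 / 0.03123^0.3081 = 3 / 0.3437 = 8.727
A = (17/8.727)^(1/0.3081) ⇒ ln A = ln(1.948)/0.3081 = 2.1643
A = e^2.1643 ≈ 8.709 mi²

8.71 mi²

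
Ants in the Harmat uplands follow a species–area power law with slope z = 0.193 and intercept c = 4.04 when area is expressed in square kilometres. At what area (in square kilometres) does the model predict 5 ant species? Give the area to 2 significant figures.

5 = 4.04 × A^0.193  ⇒  A^0.193 = 5/4.04 = 1.238
ln A = ln(1.238) / 0.193 = 0.2132 / 0.193 = 1.1046
A = e^1.1046 ≈ 3.018 square kilometres

3.0 square kilometres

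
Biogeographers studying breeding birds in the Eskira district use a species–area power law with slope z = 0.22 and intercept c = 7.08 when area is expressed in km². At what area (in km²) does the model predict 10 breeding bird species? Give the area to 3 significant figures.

4.80 km²

10 = 7.08 × A^0.22  ⇒  A^0.22 = 10/7.08 = 1.412
ln A = ln(1.412) / 0.22 = 0.3453 / 0.22 = 1.5696
A = e^1.5696 ≈ 4.805 km²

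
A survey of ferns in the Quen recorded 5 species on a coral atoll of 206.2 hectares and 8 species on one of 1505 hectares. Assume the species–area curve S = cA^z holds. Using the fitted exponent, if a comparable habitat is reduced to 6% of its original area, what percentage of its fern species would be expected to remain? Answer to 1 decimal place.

z = ln(8/5) / ln(1505/206.2) = 0.4700 / 1.9877 = 0.2365
S_new/S_old = (A_new/A_old)^z = 0.06^0.2365 = exp(0.2365 × -2.8134) = 0.5141

51.4%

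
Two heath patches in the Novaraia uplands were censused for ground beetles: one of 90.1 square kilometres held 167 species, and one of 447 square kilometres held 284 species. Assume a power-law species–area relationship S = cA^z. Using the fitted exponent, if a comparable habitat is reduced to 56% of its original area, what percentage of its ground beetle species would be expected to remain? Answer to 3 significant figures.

82.5%

z = ln(284/167) / ln(447/90.1) = 0.5310 / 1.6016 = 0.3315
S_new/S_old = (A_new/A_old)^z = 0.56^0.3315 = exp(0.3315 × -0.5798) = 0.8251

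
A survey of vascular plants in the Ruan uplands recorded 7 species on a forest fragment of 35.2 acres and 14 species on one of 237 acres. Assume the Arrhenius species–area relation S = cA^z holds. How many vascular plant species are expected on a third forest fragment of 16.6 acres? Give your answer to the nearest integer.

5

z = ln(14/7) / ln(237/35.2) = 0.6931 / 1.9070 = 0.3635
c = 7 / 35.2^0.3635 = 7 / 3.649 = 1.919
S₃ = 1.919 × 16.6^0.3635 = 1.919 × 2.776 ≈ 5.327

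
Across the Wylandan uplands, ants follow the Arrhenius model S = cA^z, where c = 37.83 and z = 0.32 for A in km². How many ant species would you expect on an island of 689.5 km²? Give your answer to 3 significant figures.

306

S = 37.83 × 689.5^0.32
ln S = ln 37.83 + 0.32 × ln 689.5 = 3.6331 + 0.32 × 6.5360 = 5.7246
S = e^5.7246 ≈ 306.3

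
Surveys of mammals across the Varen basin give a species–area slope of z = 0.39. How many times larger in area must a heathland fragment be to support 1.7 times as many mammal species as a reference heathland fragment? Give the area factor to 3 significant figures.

(A₂/A₁)^0.39 = 1.7, so A₂/A₁ = 1.7^(1/0.39) = 1.7^2.564
ln(A₂/A₁) = ln 1.7 / 0.39 = 0.5306 / 0.39 = 1.3606
A₂/A₁ = e^1.3606 ≈ 3.898

3.90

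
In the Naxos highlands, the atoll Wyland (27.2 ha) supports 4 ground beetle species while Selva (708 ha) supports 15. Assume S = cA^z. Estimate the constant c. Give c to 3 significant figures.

z = ln(S₂/S₁) / ln(A₂/A₁) = ln(15/4) / ln(708/27.2) = 1.3218 / 3.2592 = 0.4055
c = S₁ / A₁^z = 4 / 27.2^0.4055 = 4 / 3.817 = 1.048

1.05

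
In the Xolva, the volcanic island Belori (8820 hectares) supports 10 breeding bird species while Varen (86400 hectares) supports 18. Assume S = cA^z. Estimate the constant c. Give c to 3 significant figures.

z = ln(S₂/S₁) / ln(A₂/A₁) = ln(18/10) / ln(86400/8820) = 0.5878 / 2.2820 = 0.2576
c = S₁ / A₁^z = 10 / 8820^0.2576 = 10 / 10.38 = 0.9632

0.963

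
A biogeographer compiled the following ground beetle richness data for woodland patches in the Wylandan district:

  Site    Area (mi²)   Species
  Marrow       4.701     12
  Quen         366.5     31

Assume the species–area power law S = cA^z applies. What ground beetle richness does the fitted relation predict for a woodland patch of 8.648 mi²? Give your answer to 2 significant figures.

z = ln(31/12) / ln(366.5/4.701) = 0.9491 / 4.3562 = 0.2179
c = 12 / 4.701^0.2179 = 12 / 1.401 = 8.565
S₃ = 8.565 × 8.648^0.2179 = 8.565 × 1.6 ≈ 13.7

14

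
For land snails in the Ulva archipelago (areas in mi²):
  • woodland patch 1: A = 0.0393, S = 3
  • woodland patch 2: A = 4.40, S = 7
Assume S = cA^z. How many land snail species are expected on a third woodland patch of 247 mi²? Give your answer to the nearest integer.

14

z = ln(7/3) / ln(4.4/0.0393) = 0.8473 / 4.7181 = 0.1796
c = 3 / 0.0393^0.1796 = 3 / 0.5592 = 5.365
S₃ = 5.365 × 247^0.1796 = 5.365 × 2.69 ≈ 14.43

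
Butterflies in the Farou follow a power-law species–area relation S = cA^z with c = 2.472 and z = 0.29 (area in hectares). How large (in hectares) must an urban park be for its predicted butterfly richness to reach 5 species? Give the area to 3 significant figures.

11.3 hectares

5 = 2.472 × A^0.29  ⇒  A^0.29 = 5/2.472 = 2.023
ln A = ln(2.023) / 0.29 = 0.7044 / 0.29 = 2.4290
A = e^2.4290 ≈ 11.35 hectares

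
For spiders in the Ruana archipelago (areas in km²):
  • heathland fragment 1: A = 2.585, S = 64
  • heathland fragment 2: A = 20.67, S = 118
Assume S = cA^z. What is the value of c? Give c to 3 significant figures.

48.4

z = ln(S₂/S₁) / ln(A₂/A₁) = ln(118/64) / ln(20.67/2.585) = 0.6118 / 2.0790 = 0.2943
c = S₁ / A₁^z = 64 / 2.585^0.2943 = 64 / 1.322 = 48.39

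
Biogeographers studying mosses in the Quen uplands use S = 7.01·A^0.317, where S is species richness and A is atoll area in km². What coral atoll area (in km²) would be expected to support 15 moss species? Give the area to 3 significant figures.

11.0 km²

15 = 7.01 × A^0.317  ⇒  A^0.317 = 15/7.01 = 2.14
ln A = ln(2.14) / 0.317 = 0.7607 / 0.317 = 2.3997
A = e^2.3997 ≈ 11.02 km²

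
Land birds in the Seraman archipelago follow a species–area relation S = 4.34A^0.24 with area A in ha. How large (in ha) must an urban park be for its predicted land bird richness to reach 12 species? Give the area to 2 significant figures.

12 = 4.34 × A^0.24  ⇒  A^0.24 = 12/4.34 = 2.765
ln A = ln(2.765) / 0.24 = 1.0170 / 0.24 = 4.2376
A = e^4.2376 ≈ 69.24 ha

69 ha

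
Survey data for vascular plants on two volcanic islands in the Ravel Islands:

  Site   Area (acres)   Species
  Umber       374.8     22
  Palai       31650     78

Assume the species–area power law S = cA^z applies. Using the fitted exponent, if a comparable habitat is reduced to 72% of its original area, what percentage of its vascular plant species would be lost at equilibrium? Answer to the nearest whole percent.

9%

z = ln(78/22) / ln(31650/374.8) = 1.2657 / 4.4361 = 0.2853
S_new/S_old = (A_new/A_old)^z = 0.72^0.2853 = exp(0.2853 × -0.3285) = 0.9105
Fraction lost = 1 − 0.9105 = 0.08947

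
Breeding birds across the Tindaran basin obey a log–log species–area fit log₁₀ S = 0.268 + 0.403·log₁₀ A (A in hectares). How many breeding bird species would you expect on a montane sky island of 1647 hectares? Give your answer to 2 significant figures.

37

S = 1.854 × 1647^0.403 = 1.854 × 19.78 ≈ 36.67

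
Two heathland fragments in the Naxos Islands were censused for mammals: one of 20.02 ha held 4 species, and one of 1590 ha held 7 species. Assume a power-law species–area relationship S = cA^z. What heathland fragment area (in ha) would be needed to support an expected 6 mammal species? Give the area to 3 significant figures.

z = ln(7/4) / ln(1590/20.02) = 0.5596 / 4.3748 = 0.1279
c = 4 / 20.02^0.1279 = 4 / 1.467 = 2.726
A = (6/2.726)^(1/0.1279) ⇒ ln A = ln(2.201)/0.1279 = 6.1664
A = e^6.1664 ≈ 476.5 ha

476 ha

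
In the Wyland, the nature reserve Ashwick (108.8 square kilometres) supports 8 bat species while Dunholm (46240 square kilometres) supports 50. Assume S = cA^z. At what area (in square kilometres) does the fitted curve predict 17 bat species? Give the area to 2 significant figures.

z = ln(50/8) / ln(46240/108.8) = 1.8326 / 6.0521 = 0.3028
c = 8 / 108.8^0.3028 = 8 / 4.137 = 1.934
A = (17/1.934)^(1/0.3028) ⇒ ln A = ln(8.791)/0.3028 = 7.1788
A = e^7.1788 ≈ 1311 square kilometres

1300 square kilometres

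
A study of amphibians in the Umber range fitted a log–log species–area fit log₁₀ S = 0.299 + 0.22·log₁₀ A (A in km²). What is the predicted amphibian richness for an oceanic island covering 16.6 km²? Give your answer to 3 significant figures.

S = 1.991 × 16.6^0.22
ln S = ln 1.991 + 0.22 × ln 16.6 = 0.6885 + 0.22 × 2.8094 = 1.3065
S = e^1.3065 ≈ 3.693

3.69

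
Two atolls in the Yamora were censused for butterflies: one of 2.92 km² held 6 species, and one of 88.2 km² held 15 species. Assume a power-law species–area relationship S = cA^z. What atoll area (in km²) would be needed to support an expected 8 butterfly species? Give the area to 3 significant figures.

8.51 km²

z = ln(15/6) / ln(88.2/2.92) = 0.9163 / 3.4080 = 0.2689
c = 6 / 2.92^0.2689 = 6 / 1.334 = 4.498
A = (8/4.498)^(1/0.2689) ⇒ ln A = ln(1.779)/0.2689 = 2.1416
A = e^2.1416 ≈ 8.513 km²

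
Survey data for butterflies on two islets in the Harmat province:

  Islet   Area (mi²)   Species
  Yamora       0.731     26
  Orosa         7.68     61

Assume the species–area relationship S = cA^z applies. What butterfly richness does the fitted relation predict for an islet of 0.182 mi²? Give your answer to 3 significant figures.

z = ln(61/26) / ln(7.68/0.731) = 0.8528 / 2.3520 = 0.3626
c = 26 / 0.731^0.3626 = 26 / 0.8926 = 29.13
S₃ = 29.13 × 0.182^0.3626 = 29.13 × 0.5392 ≈ 15.7

15.7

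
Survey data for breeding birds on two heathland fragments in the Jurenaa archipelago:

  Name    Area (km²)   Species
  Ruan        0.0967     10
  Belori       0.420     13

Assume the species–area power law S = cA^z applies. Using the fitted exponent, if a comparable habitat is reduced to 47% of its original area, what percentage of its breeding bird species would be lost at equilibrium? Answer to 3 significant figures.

z = ln(13/10) / ln(0.42/0.0967) = 0.2624 / 1.4686 = 0.1786
S_new/S_old = (A_new/A_old)^z = 0.47^0.1786 = exp(0.1786 × -0.7550) = 0.8738
Fraction lost = 1 − 0.8738 = 0.1262

12.6%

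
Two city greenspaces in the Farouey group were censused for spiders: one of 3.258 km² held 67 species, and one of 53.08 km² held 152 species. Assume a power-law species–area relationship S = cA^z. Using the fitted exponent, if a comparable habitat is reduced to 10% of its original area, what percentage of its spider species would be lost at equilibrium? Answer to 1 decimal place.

49.1%

z = ln(152/67) / ln(53.08/3.258) = 0.8192 / 2.7907 = 0.2935
S_new/S_old = (A_new/A_old)^z = 0.1^0.2935 = exp(0.2935 × -2.3026) = 0.5087
Fraction lost = 1 − 0.5087 = 0.4913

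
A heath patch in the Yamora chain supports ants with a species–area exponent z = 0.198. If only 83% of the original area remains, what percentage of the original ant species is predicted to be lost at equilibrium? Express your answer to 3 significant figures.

S_new/S_old = (A_new/A_old)^z = 0.83^0.198
= exp(0.198 × ln 0.83) = exp(0.198 × -0.1863) = exp(-0.0369) ≈ 0.9638
Fraction lost = 1 − 0.9638 = 0.03622

3.62%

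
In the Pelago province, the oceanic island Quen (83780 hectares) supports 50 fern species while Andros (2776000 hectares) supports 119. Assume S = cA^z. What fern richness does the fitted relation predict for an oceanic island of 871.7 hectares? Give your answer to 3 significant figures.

16.1

z = ln(119/50) / ln(2776000/83780) = 0.8671 / 3.5006 = 0.2477
c = 50 / 83780^0.2477 = 50 / 16.58 = 3.016
S₃ = 3.016 × 871.7^0.2477 = 3.016 × 5.35 ≈ 16.14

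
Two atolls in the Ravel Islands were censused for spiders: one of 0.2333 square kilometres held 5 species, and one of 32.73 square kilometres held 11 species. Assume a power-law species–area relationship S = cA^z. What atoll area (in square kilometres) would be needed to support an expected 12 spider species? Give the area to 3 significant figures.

56.5 square kilometres

z = ln(11/5) / ln(32.73/0.2333) = 0.7885 / 4.9437 = 0.1595
c = 5 / 0.2333^0.1595 = 5 / 0.7928 = 6.306
A = (12/6.306)^(1/0.1595) ⇒ ln A = ln(1.903)/0.1595 = 4.0339
A = e^4.0339 ≈ 56.48 square kilometres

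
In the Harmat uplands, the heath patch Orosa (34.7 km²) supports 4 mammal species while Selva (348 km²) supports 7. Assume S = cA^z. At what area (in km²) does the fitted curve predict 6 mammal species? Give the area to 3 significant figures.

184 km²

z = ln(7/4) / ln(348/34.7) = 0.5596 / 2.3055 = 0.2427
c = 4 / 34.7^0.2427 = 4 / 2.365 = 1.691
A = (6/1.691)^(1/0.2427) ⇒ ln A = ln(3.548)/0.2427 = 5.2171
A = e^5.2171 ≈ 184.4 km²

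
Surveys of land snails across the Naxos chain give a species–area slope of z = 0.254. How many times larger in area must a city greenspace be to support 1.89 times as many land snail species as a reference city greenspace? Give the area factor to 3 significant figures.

(A₂/A₁)^0.254 = 1.89, so A₂/A₁ = 1.89^(1/0.254) = 1.89^3.937
ln(A₂/A₁) = ln 1.89 / 0.254 = 0.6366 / 0.254 = 2.5062
A₂/A₁ = e^2.5062 ≈ 12.26

12.3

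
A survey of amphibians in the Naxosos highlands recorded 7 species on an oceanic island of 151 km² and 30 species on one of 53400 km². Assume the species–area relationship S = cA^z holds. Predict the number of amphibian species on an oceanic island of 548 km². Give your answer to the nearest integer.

z = ln(30/7) / ln(53400/151) = 1.4553 / 5.8683 = 0.2480
c = 7 / 151^0.2480 = 7 / 3.47 = 2.017
S₃ = 2.017 × 548^0.2480 = 2.017 × 4.777 ≈ 9.637

10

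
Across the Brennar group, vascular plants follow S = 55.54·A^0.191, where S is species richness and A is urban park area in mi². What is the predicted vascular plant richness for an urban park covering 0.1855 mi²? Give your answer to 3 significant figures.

40.3

S = 55.54 × 0.1855^0.191 = 55.54 × 0.7249 ≈ 40.26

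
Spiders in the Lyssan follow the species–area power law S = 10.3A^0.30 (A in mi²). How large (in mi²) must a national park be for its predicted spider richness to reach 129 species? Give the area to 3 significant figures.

129 = 10.3 × A^0.3  ⇒  A^0.3 = 129/10.3 = 12.52
ln A = ln(12.52) / 0.3 = 2.5277 / 0.3 = 8.4256
A = e^8.4256 ≈ 4562 mi²

4560 mi²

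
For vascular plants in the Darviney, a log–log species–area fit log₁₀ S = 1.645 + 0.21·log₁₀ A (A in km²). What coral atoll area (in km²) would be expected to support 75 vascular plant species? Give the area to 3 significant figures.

75 = 44.16 × A^0.21  ⇒  A^0.21 = 75/44.16 = 1.698
ln A = ln(1.698) / 0.21 = 0.5297 / 0.21 = 2.5226
A = e^2.5226 ≈ 12.46 km²

12.5 km²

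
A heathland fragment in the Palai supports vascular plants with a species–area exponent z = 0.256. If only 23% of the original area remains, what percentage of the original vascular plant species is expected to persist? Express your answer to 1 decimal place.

68.6%

S_new/S_old = (A_new/A_old)^z = 0.23^0.256
= exp(0.256 × ln 0.23) = exp(0.256 × -1.4697) = exp(-0.3762) ≈ 0.6864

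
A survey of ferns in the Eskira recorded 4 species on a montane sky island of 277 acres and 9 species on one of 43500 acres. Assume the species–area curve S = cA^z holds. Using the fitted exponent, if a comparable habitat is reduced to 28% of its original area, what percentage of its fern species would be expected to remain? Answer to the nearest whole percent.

z = ln(9/4) / ln(43500/277) = 0.8109 / 5.0565 = 0.1604
S_new/S_old = (A_new/A_old)^z = 0.28^0.1604 = exp(0.1604 × -1.2730) = 0.8153

82%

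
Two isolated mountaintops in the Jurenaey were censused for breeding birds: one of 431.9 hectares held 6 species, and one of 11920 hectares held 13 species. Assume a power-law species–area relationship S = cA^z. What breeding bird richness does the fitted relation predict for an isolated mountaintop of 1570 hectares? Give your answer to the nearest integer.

z = ln(13/6) / ln(11920/431.9) = 0.7732 / 3.3178 = 0.2330
c = 6 / 431.9^0.2330 = 6 / 4.113 = 1.459
S₃ = 1.459 × 1570^0.2330 = 1.459 × 5.556 ≈ 8.105

8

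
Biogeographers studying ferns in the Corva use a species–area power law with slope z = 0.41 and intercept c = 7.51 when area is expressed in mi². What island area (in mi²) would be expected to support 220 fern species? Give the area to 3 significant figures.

220 = 7.51 × A^0.41  ⇒  A^0.41 = 220/7.51 = 29.29
ln A = ln(29.29) / 0.41 = 3.3774 / 0.41 = 8.2375
A = e^8.2375 ≈ 3780 mi²

3780 mi²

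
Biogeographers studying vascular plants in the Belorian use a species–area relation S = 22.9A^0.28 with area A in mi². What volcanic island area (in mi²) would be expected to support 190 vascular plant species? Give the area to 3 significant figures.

1910 mi²

190 = 22.9 × A^0.28  ⇒  A^0.28 = 190/22.9 = 8.297
ln A = ln(8.297) / 0.28 = 2.1159 / 0.28 = 7.5567
A = e^7.5567 ≈ 1914 mi²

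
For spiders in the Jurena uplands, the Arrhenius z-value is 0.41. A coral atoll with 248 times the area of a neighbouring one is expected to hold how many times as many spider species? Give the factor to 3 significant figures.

9.59

S₂/S₁ = (A₂/A₁)^z = 248^0.41
ln(S₂/S₁) = 0.41 × ln 248 = 0.41 × 5.5134 = 2.2605
S₂/S₁ = e^2.2605 ≈ 9.588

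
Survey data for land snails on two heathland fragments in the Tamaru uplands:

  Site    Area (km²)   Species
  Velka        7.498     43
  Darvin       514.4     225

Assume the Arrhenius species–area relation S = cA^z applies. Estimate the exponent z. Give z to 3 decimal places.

Taking logs: ln S = ln c + z ln A, so z = (ln S₂ − ln S₁)/(ln A₂ − ln A₁).
z = ln(225/43) / ln(514.4/7.498) = ln(5.233) / ln(68.6) = 1.6549 / 4.2284 = 0.3914

0.391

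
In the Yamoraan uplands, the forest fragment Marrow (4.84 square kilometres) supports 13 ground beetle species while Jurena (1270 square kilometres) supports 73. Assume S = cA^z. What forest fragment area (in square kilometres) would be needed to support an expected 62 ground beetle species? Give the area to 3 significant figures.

z = ln(73/13) / ln(1270/4.84) = 1.7255 / 5.5699 = 0.3098
c = 13 / 4.84^0.3098 = 13 / 1.63 = 7.976
A = (62/7.976)^(1/0.3098) ⇒ ln A = ln(7.773)/0.3098 = 6.6196
A = e^6.6196 ≈ 749.6 square kilometres

750 square kilometres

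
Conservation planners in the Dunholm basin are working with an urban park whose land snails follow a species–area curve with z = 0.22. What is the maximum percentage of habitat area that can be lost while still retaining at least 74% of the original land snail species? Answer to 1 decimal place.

Need (A_new/A_old)^0.22 = 0.74, so A_new/A_old = 0.74^(1/0.22) = 0.74^4.545
ln(A_new/A_old) = ln 0.74 / 0.22 = -0.3011 / 0.22 = -1.3687
A_new/A_old = e^-1.3687 ≈ 0.2544
Fraction that can be lost = 1 − 0.2544 = 0.7456

74.6%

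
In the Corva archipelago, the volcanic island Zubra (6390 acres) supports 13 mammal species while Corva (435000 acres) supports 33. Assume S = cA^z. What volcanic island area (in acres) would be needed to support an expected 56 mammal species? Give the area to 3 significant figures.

4780000 acres

z = ln(33/13) / ln(435000/6390) = 0.9316 / 4.2206 = 0.2207
c = 13 / 6390^0.2207 = 13 / 6.917 = 1.879
A = (56/1.879)^(1/0.2207) ⇒ ln A = ln(29.8)/0.2207 = 15.3791
A = e^15.3791 ≈ 4776105 acres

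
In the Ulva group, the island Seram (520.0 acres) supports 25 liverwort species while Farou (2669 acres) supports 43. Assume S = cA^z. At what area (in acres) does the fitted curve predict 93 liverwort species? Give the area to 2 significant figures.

27000 acres

z = ln(43/25) / ln(2669/520) = 0.5423 / 1.6356 = 0.3316
c = 25 / 520^0.3316 = 25 / 7.953 = 3.143
A = (93/3.143)^(1/0.3316) ⇒ ln A = ln(29.59)/0.3316 = 10.2160
A = e^10.2160 ≈ 27336 acres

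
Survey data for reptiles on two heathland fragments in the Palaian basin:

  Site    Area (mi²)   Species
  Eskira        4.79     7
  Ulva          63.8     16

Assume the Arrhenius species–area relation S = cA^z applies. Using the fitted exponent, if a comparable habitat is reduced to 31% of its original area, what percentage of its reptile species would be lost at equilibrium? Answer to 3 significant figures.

31.2%

z = ln(16/7) / ln(63.8/4.79) = 0.8267 / 2.5892 = 0.3193
S_new/S_old = (A_new/A_old)^z = 0.31^0.3193 = exp(0.3193 × -1.1712) = 0.688
Fraction lost = 1 − 0.688 = 0.312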